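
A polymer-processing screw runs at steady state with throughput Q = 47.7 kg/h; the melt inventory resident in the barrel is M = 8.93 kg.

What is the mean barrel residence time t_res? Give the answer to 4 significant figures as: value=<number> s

value=674.0 s

Convert throughput: Q = 47.7 kg/h = 47.7/3600 = 0.01325 kg/s
t_res = M / Q_s = 8.93 ÷ 0.01325 = 673.962 s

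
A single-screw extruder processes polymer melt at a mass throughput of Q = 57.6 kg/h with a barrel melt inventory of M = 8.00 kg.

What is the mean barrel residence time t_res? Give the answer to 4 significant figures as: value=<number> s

Throughput in SI: Q_s = 57.6 kg/h ÷ 3600 s/h = 0.016 kg/s
Mean residence time: t_res = M/Q_s = 8.00 kg / 0.016 kg/s = 500 s

value=500.0 s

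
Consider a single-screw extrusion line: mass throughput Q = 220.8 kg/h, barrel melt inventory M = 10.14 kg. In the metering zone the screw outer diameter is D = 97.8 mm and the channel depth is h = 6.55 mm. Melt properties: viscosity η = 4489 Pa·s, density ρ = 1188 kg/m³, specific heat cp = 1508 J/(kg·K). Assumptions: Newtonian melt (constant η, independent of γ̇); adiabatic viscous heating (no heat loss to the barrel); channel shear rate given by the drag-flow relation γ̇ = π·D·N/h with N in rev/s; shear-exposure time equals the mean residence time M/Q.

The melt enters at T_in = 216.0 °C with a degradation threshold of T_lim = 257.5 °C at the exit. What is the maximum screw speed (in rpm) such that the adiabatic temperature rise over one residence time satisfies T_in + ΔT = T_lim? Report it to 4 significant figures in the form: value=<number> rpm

value=12.80 rpm

Q_s = Q / 3600 = 220.8 / 3600 = 0.0613333 kg/s
t_res = M / Q_s = 10.14 ÷ 0.0613333 = 165.326 s
D = 97.8 mm = 0.0978 m;  h = 6.55 mm = 0.00655 m
ΔT_a = T_lim − T_in = 257.5 − 216.0 = 41.5 K
γ̇_max² = ΔT_a·ρ·cp / (η·t_res) = [41.5 × 1188 × 1508] / [4489 × 165.326] = 100.179 s⁻²
γ̇_max = √100.179 = 10.0089 s⁻¹
Solve γ̇ = πDN/h for N: N_max = γ̇_max·h/(π·D) = 10.0089 × 0.00655 / (π × 0.0978) = 0.213373 rev/s = 12.8024 rpm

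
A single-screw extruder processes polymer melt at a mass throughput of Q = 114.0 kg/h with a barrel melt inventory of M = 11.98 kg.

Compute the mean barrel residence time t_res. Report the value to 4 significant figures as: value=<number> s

Convert throughput: Q = 114.0 kg/h = 114.0/3600 = 0.0316667 kg/s
Mean residence time: t_res = M/Q_s = 11.98 kg / 0.0316667 kg/s = 378.316 s

value=378.3 s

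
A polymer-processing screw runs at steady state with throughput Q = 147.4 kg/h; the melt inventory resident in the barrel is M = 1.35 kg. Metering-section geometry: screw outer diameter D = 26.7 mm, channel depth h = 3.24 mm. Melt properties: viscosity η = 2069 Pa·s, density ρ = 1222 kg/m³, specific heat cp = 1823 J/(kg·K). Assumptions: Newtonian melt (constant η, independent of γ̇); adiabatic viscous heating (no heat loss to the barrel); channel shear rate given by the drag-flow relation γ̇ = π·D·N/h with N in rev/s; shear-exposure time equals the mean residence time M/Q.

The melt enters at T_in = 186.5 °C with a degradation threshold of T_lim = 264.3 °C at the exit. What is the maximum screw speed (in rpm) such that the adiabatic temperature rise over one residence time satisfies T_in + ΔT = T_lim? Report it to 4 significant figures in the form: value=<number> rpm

value=116.8 rpm

Throughput in SI: Q_s = 147.4 kg/h ÷ 3600 s/h = 0.0409444 kg/s
t_res = M / Q_s = 1.35 ÷ 0.0409444 = 32.9715 s
Convert to metres: D = 0.0267 m, h = 0.00324 m
Allowable rise: ΔT_a = T_lim − T_in = 264.3 − 186.5 = 77.8 K
γ̇_max² = ΔT_a·ρ·cp / (η·t_res) = [77.8 × 1222 × 1823] / [2069 × 32.9715] = 2540.61 s⁻²
Take the square root: γ̇_max = √(2540.61) = 50.4045 s⁻¹
Solve γ̇ = πDN/h for N: N_max = γ̇_max·h/(π·D) = 50.4045 × 0.00324 / (π × 0.0267) = 1.94694 rev/s = 116.817 rpm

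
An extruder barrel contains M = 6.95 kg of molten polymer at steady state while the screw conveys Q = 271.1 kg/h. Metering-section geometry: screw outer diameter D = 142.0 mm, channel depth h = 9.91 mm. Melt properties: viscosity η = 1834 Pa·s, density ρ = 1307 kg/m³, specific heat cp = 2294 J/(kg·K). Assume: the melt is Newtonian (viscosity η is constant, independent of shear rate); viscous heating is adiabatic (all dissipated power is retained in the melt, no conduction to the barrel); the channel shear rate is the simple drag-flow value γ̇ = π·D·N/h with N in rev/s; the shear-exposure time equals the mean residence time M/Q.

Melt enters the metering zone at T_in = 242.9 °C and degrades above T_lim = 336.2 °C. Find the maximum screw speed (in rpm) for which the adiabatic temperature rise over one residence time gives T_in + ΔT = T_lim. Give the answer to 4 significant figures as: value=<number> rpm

value=54.19 rpm

Throughput in SI: Q_s = 271.1 kg/h ÷ 3600 s/h = 0.0753056 kg/s
t_res = M / Q_s = 6.95 ÷ 0.0753056 = 92.2907 s
Geometry in SI: D = 142.0 mm → 0.142 m, h = 9.91 mm → 0.00991 m
ΔT_a = T_lim − T_in = 336.2 °C − 242.9 °C = 93.3 K
Invert ΔT = ηγ̇²t_res/(ρcp) for γ̇: γ̇_max² = ΔT_a ρ cp / (η t_res) = 93.3·1307·2294 / (1834·92.2907) = 1652.7 s⁻²
Take the square root: γ̇_max = √(1652.7) = 40.6534 s⁻¹
N_max = γ̇_max h / (πD) = 40.6534·0.00991/(π·0.142) = 0.903092 rev/s → ×60 = 54.1855 rpm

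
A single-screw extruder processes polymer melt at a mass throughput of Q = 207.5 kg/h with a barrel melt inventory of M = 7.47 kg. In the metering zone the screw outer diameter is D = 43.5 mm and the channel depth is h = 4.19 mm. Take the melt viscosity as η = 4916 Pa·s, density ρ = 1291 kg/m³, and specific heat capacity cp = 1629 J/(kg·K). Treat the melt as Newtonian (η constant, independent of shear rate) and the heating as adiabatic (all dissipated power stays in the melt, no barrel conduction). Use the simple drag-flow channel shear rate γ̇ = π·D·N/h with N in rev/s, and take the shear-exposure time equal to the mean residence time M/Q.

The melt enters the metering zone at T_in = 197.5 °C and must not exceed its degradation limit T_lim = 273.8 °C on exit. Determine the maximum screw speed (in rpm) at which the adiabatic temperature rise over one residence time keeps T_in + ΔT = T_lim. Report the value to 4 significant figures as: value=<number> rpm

value=29.19 rpm

Convert throughput: Q = 207.5 kg/h = 207.5/3600 = 0.0576389 kg/s
t_res = M / Q_s = 7.47 / 0.0576389 = 129.6 s
Convert to metres: D = 0.0435 m, h = 0.00419 m
ΔT_a = T_lim − T_in = 273.8 − 197.5 = 76.3 K
Invert ΔT = ηγ̇²t_res/(ρcp) for γ̇: γ̇_max² = ΔT_a ρ cp / (η t_res) = 76.3·1291·1629 / (4916·129.6) = 251.858 s⁻²
Take the square root: γ̇_max = √(251.858) = 15.87 s⁻¹
N_max = γ̇_max·h / (π·D) = 15.87 · 0.00419 / (π · 0.0435) = 0.486578 rev/s = 29.1947 rpm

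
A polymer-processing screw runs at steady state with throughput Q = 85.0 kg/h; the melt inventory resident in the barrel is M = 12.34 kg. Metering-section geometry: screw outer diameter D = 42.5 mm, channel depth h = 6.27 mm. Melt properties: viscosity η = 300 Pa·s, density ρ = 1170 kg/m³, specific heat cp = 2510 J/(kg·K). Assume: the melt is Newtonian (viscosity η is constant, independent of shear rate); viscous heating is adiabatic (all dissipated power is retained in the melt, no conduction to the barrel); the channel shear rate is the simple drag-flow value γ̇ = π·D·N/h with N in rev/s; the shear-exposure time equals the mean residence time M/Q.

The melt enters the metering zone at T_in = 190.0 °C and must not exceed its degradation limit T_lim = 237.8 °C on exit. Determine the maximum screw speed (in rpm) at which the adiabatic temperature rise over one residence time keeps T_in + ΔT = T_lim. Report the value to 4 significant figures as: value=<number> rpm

Q_s = Q / 3600 = 85.0 / 3600 = 0.0236111 kg/s
t_res = M / Q_s = 12.34 ÷ 0.0236111 = 522.635 s
D = 42.5 mm = 0.0425 m;  h = 6.27 mm = 0.00627 m
ΔT_a = T_lim − T_in = 237.8 − 190.0 = 47.8 K
γ̇_max² = ΔT_a·ρ·cp / (η·t_res) = [47.8 × 1170 × 2510] / [300 × 522.635] = 895.298 s⁻²
γ̇_max = sqrt(895.298) = 29.9215 s⁻¹
N_max = γ̇_max·h / (π·D) = 29.9215 · 0.00627 / (π · 0.0425) = 1.40512 rev/s = 84.307 rpm

value=84.31 rpm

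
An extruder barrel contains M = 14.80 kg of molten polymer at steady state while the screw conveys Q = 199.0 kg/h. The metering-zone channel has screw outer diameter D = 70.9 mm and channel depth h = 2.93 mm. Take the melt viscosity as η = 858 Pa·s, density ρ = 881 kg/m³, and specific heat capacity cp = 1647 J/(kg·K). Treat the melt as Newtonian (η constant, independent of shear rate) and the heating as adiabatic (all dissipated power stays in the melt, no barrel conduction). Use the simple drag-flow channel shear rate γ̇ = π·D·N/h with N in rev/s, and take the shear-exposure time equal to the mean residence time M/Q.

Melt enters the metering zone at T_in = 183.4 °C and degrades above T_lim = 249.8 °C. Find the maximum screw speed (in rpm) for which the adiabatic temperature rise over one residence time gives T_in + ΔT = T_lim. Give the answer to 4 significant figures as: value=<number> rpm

value=16.16 rpm

Throughput in SI: Q_s = 199.0 kg/h ÷ 3600 s/h = 0.0552778 kg/s
t_res = M / Q_s = 14.80 ÷ 0.0552778 = 267.739 s
D = 70.9 mm = 0.0709 m;  h = 2.93 mm = 0.00293 m
Allowable rise: ΔT_a = T_lim − T_in = 249.8 − 183.4 = 66.4 K
Invert ΔT = ηγ̇²t_res/(ρcp) for γ̇: γ̇_max² = ΔT_a ρ cp / (η t_res) = 66.4·881·1647 / (858·267.739) = 419.41 s⁻²
γ̇_max = sqrt(419.41) = 20.4795 s⁻¹
N_max = γ̇_max·h / (π·D) = 20.4795 · 0.00293 / (π · 0.0709) = 0.269396 rev/s = 16.1638 rpm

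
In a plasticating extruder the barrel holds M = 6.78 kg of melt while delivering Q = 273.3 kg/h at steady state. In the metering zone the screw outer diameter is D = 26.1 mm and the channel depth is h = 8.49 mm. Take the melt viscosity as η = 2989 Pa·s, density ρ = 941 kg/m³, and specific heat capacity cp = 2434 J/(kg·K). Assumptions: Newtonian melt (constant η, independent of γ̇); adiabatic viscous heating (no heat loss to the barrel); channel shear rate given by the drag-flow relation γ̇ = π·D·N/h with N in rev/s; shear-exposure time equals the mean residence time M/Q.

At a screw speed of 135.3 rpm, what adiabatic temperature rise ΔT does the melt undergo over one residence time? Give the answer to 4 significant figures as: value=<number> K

Throughput in SI: Q_s = 273.3 kg/h ÷ 3600 s/h = 0.0759167 kg/s
t_res = M / Q_s = 6.78 ÷ 0.0759167 = 89.3085 s
Convert to SI: D = 0.0261 m, h = 0.00849 m, N = 135.3/60 = 2.255 rev/s
γ̇ = π·D·N / h = π · 0.0261 · 2.255 / 0.00849 = 21.7786 s⁻¹
Adiabatic rise: ΔT = η γ̇² t_res / (ρ cp) = 2989·(21.7786)²·89.3085 / (941·2434) = 55.2798 K

value=55.28 K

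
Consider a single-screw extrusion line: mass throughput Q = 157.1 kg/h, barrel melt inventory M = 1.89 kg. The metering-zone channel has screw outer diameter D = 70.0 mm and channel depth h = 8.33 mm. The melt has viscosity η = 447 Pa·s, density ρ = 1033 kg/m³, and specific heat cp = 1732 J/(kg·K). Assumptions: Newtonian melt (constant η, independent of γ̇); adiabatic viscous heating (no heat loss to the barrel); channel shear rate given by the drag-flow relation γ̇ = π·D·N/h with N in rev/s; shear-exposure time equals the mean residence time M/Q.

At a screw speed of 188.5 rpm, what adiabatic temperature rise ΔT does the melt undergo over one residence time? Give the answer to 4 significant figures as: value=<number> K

value=74.43 K

Convert throughput: Q = 157.1 kg/h = 157.1/3600 = 0.0436389 kg/s
Mean residence time: t_res = M/Q_s = 1.89 kg / 0.0436389 kg/s = 43.31 s
Convert to SI: D = 0.07 m, h = 0.00833 m, N = 188.5/60 = 3.14167 rev/s
Shear rate: γ̇ = πDN/h = π·0.07·3.14167/0.00833 = 82.9398 s⁻¹
Adiabatic rise: ΔT = η γ̇² t_res / (ρ cp) = 447·(82.9398)²·43.31 / (1033·1732) = 74.4344 K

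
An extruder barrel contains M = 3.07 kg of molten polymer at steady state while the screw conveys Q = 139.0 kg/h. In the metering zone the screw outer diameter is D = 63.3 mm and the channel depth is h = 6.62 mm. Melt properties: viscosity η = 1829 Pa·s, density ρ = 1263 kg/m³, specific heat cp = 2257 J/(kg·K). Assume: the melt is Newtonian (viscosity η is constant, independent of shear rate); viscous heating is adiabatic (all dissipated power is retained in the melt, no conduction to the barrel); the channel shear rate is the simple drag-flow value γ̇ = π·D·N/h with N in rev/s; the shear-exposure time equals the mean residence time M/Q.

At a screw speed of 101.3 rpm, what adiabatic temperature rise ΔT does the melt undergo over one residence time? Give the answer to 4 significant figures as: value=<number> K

value=131.2 K

Q_s = Q / 3600 = 139.0 / 3600 = 0.0386111 kg/s
t_res = M / Q_s = 3.07 / 0.0386111 = 79.5108 s
Convert to SI: D = 0.0633 m, h = 0.00662 m, N = 101.3/60 = 1.68833 rev/s
Shear rate: γ̇ = πDN/h = π·0.0633·1.68833/0.00662 = 50.717 s⁻¹
Adiabatic rise: ΔT = η γ̇² t_res / (ρ cp) = 1829·(50.717)²·79.5108 / (1263·2257) = 131.224 K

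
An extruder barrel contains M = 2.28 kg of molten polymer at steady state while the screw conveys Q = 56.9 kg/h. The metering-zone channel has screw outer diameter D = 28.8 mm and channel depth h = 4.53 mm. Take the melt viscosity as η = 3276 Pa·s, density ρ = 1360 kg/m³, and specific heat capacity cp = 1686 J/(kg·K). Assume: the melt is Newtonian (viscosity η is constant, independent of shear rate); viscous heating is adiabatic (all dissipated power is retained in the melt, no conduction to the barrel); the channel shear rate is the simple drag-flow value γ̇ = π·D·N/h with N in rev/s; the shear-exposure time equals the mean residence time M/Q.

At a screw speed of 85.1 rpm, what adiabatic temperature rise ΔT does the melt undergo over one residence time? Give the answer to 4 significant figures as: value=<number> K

Q_s = Q / 3600 = 56.9 / 3600 = 0.0158056 kg/s
t_res = M / Q_s = 2.28 ÷ 0.0158056 = 144.253 s
Geometry in metres: D = 28.8 mm → 0.0288 m, h = 4.53 mm → 0.00453 m; screw speed N = 85.1 rpm = 1.41833 rev/s
γ̇ = π·D·N / h = π · 0.0288 · 1.41833 / 0.00453 = 28.3284 s⁻¹
Adiabatic rise: ΔT = η γ̇² t_res / (ρ cp) = 3276·(28.3284)²·144.253 / (1360·1686) = 165.393 K

value=165.4 K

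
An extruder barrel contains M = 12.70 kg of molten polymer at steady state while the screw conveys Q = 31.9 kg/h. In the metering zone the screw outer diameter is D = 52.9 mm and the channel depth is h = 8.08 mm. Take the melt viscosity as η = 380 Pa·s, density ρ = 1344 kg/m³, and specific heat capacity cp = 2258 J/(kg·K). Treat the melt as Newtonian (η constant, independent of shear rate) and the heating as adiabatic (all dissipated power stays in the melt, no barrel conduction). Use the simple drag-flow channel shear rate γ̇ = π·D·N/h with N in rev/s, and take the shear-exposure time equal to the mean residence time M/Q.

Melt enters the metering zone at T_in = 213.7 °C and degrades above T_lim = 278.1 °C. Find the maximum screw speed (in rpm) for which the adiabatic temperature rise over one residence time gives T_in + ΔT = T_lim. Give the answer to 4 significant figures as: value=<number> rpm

value=55.26 rpm

Throughput in SI: Q_s = 31.9 kg/h ÷ 3600 s/h = 0.00886111 kg/s
Mean residence time: t_res = M/Q_s = 12.70 kg / 0.00886111 kg/s = 1433.23 s
Convert to metres: D = 0.0529 m, h = 0.00808 m
ΔT_a = T_lim − T_in = 278.1 − 213.7 = 64.4 K
γ̇_max² = ΔT_a·ρ·cp / (η·t_res) = [64.4 × 1344 × 2258] / [380 × 1433.23] = 358.848 s⁻²
Take the square root: γ̇_max = √(358.848) = 18.9433 s⁻¹
Solve γ̇ = πDN/h for N: N_max = γ̇_max·h/(π·D) = 18.9433 × 0.00808 / (π × 0.0529) = 0.921002 rev/s = 55.2601 rpm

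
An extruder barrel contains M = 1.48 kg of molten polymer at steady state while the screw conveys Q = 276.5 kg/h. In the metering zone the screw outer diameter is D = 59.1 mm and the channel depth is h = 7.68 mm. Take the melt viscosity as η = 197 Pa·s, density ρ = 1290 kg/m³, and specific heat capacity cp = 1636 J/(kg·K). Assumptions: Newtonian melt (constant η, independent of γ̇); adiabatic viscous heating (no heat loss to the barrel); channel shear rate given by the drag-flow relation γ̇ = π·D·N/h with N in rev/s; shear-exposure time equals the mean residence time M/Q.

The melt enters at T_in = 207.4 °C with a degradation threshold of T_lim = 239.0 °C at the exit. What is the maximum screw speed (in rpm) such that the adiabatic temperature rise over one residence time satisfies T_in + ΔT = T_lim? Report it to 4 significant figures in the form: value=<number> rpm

value=329.0 rpm

Throughput in SI: Q_s = 276.5 kg/h ÷ 3600 s/h = 0.0768056 kg/s
t_res = M / Q_s = 1.48 ÷ 0.0768056 = 19.2694 s
D = 59.1 mm = 0.0591 m;  h = 7.68 mm = 0.00768 m
ΔT_a = T_lim − T_in = 239.0 °C − 207.4 °C = 31.6 K
γ̇_max² = ΔT_a·ρ·cp/(η·t_res) = 31.6·1290·1636/(197·19.2694) = 17568.1 s⁻²
Take the square root: γ̇_max = √(17568.1) = 132.545 s⁻¹
N_max = γ̇_max·h / (π·D) = 132.545 · 0.00768 / (π · 0.0591) = 5.4826 rev/s = 328.956 rpm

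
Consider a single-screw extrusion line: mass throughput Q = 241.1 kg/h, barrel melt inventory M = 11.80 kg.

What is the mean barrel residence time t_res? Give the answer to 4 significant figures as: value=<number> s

value=176.2 s

Throughput in SI: Q_s = 241.1 kg/h ÷ 3600 s/h = 0.0669722 kg/s
t_res = M / Q_s = 11.80 / 0.0669722 = 176.192 s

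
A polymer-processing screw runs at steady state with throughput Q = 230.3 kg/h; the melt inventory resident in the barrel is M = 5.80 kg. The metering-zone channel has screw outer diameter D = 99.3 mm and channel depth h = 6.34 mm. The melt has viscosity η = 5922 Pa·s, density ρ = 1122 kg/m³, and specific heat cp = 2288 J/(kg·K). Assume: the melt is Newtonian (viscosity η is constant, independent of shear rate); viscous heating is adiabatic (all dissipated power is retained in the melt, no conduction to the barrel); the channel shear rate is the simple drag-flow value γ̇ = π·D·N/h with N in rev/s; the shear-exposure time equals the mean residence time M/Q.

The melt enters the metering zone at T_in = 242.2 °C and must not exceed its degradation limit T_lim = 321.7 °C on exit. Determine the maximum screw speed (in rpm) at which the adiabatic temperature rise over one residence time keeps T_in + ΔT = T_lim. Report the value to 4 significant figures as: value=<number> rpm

value=23.77 rpm

Convert throughput: Q = 230.3 kg/h = 230.3/3600 = 0.0639722 kg/s
t_res = M / Q_s = 5.80 / 0.0639722 = 90.6644 s
Convert to metres: D = 0.0993 m, h = 0.00634 m
ΔT_a = T_lim − T_in = 321.7 °C − 242.2 °C = 79.5 K
Invert ΔT = ηγ̇²t_res/(ρcp) for γ̇: γ̇_max² = ΔT_a ρ cp / (η t_res) = 79.5·1122·2288 / (5922·90.6644) = 380.112 s⁻²
γ̇_max = sqrt(380.112) = 19.4964 s⁻¹
N_max = γ̇_max h / (πD) = 19.4964·0.00634/(π·0.0993) = 0.396228 rev/s → ×60 = 23.7737 rpm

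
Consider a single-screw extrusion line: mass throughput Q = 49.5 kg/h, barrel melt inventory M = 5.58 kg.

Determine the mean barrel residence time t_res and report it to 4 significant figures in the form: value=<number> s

Throughput in SI: Q_s = 49.5 kg/h ÷ 3600 s/h = 0.01375 kg/s
Mean residence time: t_res = M/Q_s = 5.58 kg / 0.01375 kg/s = 405.818 s

value=405.8 s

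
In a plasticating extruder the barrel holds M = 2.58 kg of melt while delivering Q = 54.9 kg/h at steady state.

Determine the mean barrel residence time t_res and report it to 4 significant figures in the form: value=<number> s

Throughput in SI: Q_s = 54.9 kg/h ÷ 3600 s/h = 0.01525 kg/s
t_res = M / Q_s = 2.58 ÷ 0.01525 = 169.18 s

value=169.2 s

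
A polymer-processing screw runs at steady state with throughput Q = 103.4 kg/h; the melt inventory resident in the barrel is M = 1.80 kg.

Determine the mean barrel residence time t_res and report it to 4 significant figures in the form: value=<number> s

Throughput in SI: Q_s = 103.4 kg/h ÷ 3600 s/h = 0.0287222 kg/s
Mean residence time: t_res = M/Q_s = 1.80 kg / 0.0287222 kg/s = 62.6692 s

value=62.67 s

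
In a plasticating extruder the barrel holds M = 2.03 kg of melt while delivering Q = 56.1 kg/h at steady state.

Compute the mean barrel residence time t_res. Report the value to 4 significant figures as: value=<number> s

value=130.3 s

Convert throughput: Q = 56.1 kg/h = 56.1/3600 = 0.0155833 kg/s
t_res = M / Q_s = 2.03 / 0.0155833 = 130.267 s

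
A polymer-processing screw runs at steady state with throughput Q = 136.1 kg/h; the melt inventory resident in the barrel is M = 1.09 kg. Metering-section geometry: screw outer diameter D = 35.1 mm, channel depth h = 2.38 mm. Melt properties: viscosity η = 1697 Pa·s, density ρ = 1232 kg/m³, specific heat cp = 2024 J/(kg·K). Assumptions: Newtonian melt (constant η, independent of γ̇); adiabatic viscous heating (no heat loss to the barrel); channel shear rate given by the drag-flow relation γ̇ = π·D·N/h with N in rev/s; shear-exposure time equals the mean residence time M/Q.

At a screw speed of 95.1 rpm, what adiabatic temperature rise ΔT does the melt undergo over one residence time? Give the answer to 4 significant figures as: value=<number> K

value=105.8 K

Convert throughput: Q = 136.1 kg/h = 136.1/3600 = 0.0378056 kg/s
t_res = M / Q_s = 1.09 ÷ 0.0378056 = 28.8317 s
Convert to SI: D = 0.0351 m, h = 0.00238 m, N = 95.1/60 = 1.585 rev/s
Shear rate: γ̇ = πDN/h = π·0.0351·1.585/0.00238 = 73.436 s⁻¹
ΔT = η·γ̇²·t_res/(ρ·cp) = [1697 × 73.436² × 28.8317] / [1232 × 2024] = 105.816 K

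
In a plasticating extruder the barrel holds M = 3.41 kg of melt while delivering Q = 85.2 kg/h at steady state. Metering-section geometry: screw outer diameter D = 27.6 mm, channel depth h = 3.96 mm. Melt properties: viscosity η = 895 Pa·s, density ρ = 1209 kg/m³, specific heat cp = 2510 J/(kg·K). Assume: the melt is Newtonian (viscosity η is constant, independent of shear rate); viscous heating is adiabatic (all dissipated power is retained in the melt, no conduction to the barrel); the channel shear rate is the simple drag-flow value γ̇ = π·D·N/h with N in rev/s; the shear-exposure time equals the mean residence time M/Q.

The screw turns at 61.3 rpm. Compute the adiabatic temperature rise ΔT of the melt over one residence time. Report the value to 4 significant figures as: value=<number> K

value=21.27 K

Convert throughput: Q = 85.2 kg/h = 85.2/3600 = 0.0236667 kg/s
Mean residence time: t_res = M/Q_s = 3.41 kg / 0.0236667 kg/s = 144.085 s
Convert to SI: D = 0.0276 m, h = 0.00396 m, N = 61.3/60 = 1.02167 rev/s
γ̇ = π D N / h = (π)(0.0276)(1.02167) / 0.00396 = 22.3704 s⁻¹
ΔT = η·γ̇²·t_res / (ρ·cp) = 895 · (22.3704)² · 144.085 / (1209 · 2510) = 21.266 K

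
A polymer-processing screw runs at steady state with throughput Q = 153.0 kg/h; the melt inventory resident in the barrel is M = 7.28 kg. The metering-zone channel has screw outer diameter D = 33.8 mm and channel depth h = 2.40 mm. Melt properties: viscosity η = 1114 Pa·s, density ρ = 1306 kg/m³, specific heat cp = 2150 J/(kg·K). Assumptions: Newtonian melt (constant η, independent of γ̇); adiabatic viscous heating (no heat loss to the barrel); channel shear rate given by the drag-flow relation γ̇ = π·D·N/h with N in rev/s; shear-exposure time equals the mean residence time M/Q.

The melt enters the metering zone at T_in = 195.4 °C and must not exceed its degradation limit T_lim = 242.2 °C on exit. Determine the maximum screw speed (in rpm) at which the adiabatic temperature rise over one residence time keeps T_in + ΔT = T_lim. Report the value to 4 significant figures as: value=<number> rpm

value=35.59 rpm

Throughput in SI: Q_s = 153.0 kg/h ÷ 3600 s/h = 0.0425 kg/s
Mean residence time: t_res = M/Q_s = 7.28 kg / 0.0425 kg/s = 171.294 s
Geometry in SI: D = 33.8 mm → 0.0338 m, h = 2.40 mm → 0.0024 m
ΔT_a = T_lim − T_in = 242.2 − 195.4 = 46.8 K
γ̇_max² = ΔT_a·ρ·cp/(η·t_res) = 46.8·1306·2150/(1114·171.294) = 688.652 s⁻²
γ̇_max = sqrt(688.652) = 26.2422 s⁻¹
N_max = γ̇_max·h / (π·D) = 26.2422 · 0.0024 / (π · 0.0338) = 0.593123 rev/s = 35.5874 rpm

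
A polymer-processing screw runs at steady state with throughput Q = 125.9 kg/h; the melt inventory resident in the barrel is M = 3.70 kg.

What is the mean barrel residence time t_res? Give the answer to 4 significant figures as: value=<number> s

Convert throughput: Q = 125.9 kg/h = 125.9/3600 = 0.0349722 kg/s
t_res = M / Q_s = 3.70 ÷ 0.0349722 = 105.798 s

value=105.8 s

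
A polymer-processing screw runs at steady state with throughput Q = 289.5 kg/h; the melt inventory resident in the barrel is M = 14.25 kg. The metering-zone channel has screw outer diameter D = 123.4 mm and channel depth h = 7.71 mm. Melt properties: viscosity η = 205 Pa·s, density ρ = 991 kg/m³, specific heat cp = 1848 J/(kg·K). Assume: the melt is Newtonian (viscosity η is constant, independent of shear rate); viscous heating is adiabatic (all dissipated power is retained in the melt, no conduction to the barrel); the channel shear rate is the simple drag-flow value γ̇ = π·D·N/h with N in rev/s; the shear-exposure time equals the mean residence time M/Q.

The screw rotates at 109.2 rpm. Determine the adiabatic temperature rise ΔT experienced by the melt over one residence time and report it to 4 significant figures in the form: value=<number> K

Q_s = Q / 3600 = 289.5 / 3600 = 0.0804167 kg/s
t_res = M / Q_s = 14.25 / 0.0804167 = 177.202 s
Convert to SI: D = 0.1234 m, h = 0.00771 m, N = 109.2/60 = 1.82 rev/s
γ̇ = π D N / h = (π)(0.1234)(1.82) / 0.00771 = 91.5128 s⁻¹
ΔT = η·γ̇²·t_res/(ρ·cp) = [205 × 91.5128² × 177.202] / [991 × 1848] = 166.116 K

value=166.1 K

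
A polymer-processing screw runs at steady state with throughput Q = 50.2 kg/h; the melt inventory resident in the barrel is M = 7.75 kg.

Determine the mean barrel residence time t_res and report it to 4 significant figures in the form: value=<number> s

value=555.8 s

Throughput in SI: Q_s = 50.2 kg/h ÷ 3600 s/h = 0.0139444 kg/s
t_res = M / Q_s = 7.75 / 0.0139444 = 555.777 s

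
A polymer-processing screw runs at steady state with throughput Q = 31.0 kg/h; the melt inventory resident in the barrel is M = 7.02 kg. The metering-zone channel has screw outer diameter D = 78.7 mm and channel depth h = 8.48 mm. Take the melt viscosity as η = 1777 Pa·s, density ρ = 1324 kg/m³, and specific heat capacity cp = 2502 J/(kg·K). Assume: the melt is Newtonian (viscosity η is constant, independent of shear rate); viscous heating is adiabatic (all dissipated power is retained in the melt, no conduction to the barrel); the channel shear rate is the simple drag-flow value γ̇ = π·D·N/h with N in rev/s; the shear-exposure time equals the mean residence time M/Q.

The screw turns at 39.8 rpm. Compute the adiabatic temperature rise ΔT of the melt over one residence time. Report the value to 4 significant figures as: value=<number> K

value=163.6 K

Convert throughput: Q = 31.0 kg/h = 31.0/3600 = 0.00861111 kg/s
t_res = M / Q_s = 7.02 / 0.00861111 = 815.226 s
D = 78.7 mm = 0.0787 m;  h = 8.48 mm = 0.00848 m;  N = 39.8 rpm / 60 = 0.663333 rev/s
γ̇ = π·D·N / h = π · 0.0787 · 0.663333 / 0.00848 = 19.3402 s⁻¹
ΔT = η·γ̇²·t_res / (ρ·cp) = 1777 · (19.3402)² · 815.226 / (1324 · 2502) = 163.573 K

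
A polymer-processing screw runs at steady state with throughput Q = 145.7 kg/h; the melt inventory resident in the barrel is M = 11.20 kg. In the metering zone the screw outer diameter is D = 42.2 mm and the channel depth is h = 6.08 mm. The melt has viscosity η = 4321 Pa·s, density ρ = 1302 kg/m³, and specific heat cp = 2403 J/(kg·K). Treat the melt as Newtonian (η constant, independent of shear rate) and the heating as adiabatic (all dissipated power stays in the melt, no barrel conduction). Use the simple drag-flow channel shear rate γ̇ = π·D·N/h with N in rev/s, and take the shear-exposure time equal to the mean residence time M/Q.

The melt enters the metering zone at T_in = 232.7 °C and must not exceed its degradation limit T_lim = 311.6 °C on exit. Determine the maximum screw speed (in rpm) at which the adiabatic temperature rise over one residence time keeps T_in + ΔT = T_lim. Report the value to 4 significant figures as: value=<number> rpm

Convert throughput: Q = 145.7 kg/h = 145.7/3600 = 0.0404722 kg/s
Mean residence time: t_res = M/Q_s = 11.20 kg / 0.0404722 kg/s = 276.733 s
Convert to metres: D = 0.0422 m, h = 0.00608 m
Allowable rise: ΔT_a = T_lim − T_in = 311.6 − 232.7 = 78.9 K
γ̇_max² = ΔT_a·ρ·cp/(η·t_res) = 78.9·1302·2403/(4321·276.733) = 206.441 s⁻²
γ̇_max = sqrt(206.441) = 14.3681 s⁻¹
N_max = γ̇_max h / (πD) = 14.3681·0.00608/(π·0.0422) = 0.65893 rev/s → ×60 = 39.5358 rpm

value=39.54 rpm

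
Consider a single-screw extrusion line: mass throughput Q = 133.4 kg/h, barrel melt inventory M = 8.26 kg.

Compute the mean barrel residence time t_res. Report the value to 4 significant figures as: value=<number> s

Q_s = Q / 3600 = 133.4 / 3600 = 0.0370556 kg/s
t_res = M / Q_s = 8.26 ÷ 0.0370556 = 222.909 s

value=222.9 s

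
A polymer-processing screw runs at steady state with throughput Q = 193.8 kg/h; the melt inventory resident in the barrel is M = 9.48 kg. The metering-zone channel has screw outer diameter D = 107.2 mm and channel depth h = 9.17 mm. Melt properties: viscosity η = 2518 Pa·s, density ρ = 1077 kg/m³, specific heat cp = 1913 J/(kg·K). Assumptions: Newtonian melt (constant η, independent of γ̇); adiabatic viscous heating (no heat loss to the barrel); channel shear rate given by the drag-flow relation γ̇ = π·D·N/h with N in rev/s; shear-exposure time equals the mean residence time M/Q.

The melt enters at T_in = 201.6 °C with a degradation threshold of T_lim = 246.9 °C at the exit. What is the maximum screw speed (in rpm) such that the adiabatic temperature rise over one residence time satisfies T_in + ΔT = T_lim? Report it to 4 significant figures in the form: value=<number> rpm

Q_s = Q / 3600 = 193.8 / 3600 = 0.0538333 kg/s
Mean residence time: t_res = M/Q_s = 9.48 kg / 0.0538333 kg/s = 176.099 s
Geometry in SI: D = 107.2 mm → 0.1072 m, h = 9.17 mm → 0.00917 m
Allowable rise: ΔT_a = T_lim − T_in = 246.9 − 201.6 = 45.3 K
Invert ΔT = ηγ̇²t_res/(ρcp) for γ̇: γ̇_max² = ΔT_a ρ cp / (η t_res) = 45.3·1077·1913 / (2518·176.099) = 210.483 s⁻²
γ̇_max = sqrt(210.483) = 14.508 s⁻¹
N_max = γ̇_max·h / (π·D) = 14.508 · 0.00917 / (π · 0.1072) = 0.395032 rev/s = 23.7019 rpm

value=23.70 rpm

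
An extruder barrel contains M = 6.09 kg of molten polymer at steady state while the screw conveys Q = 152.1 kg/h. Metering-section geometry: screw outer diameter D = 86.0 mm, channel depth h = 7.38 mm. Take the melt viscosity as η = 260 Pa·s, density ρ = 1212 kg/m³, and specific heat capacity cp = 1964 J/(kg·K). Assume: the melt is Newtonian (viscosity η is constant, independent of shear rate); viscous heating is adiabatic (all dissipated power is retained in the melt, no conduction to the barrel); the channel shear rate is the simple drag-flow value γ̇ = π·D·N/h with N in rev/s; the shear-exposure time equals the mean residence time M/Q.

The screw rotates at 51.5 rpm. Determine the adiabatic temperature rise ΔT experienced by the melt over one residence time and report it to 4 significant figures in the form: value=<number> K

value=15.55 K

Convert throughput: Q = 152.1 kg/h = 152.1/3600 = 0.04225 kg/s
Mean residence time: t_res = M/Q_s = 6.09 kg / 0.04225 kg/s = 144.142 s
Convert to SI: D = 0.086 m, h = 0.00738 m, N = 51.5/60 = 0.858333 rev/s
γ̇ = π·D·N / h = π · 0.086 · 0.858333 / 0.00738 = 31.423 s⁻¹
Adiabatic rise: ΔT = η γ̇² t_res / (ρ cp) = 260·(31.423)²·144.142 / (1212·1964) = 15.5459 K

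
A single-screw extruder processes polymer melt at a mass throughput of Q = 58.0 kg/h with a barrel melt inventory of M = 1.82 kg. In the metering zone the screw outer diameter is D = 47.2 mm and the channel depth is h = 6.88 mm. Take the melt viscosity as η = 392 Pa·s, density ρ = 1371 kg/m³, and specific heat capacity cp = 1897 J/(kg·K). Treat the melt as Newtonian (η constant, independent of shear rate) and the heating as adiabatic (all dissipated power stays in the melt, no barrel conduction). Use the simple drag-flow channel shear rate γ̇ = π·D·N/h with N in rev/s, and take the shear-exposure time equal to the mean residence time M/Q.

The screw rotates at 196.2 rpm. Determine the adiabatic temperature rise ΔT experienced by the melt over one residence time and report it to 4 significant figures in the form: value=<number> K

value=84.57 K

Convert throughput: Q = 58.0 kg/h = 58.0/3600 = 0.0161111 kg/s
Mean residence time: t_res = M/Q_s = 1.82 kg / 0.0161111 kg/s = 112.966 s
Geometry in metres: D = 47.2 mm → 0.0472 m, h = 6.88 mm → 0.00688 m; screw speed N = 196.2 rpm = 3.27 rev/s
γ̇ = π D N / h = (π)(0.0472)(3.27) / 0.00688 = 70.4776 s⁻¹
ΔT = η·γ̇²·t_res / (ρ·cp) = 392 · (70.4776)² · 112.966 / (1371 · 1897) = 84.5726 K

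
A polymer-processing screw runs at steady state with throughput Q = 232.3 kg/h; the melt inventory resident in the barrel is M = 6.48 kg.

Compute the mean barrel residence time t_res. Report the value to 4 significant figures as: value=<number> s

Q_s = Q / 3600 = 232.3 / 3600 = 0.0645278 kg/s
Mean residence time: t_res = M/Q_s = 6.48 kg / 0.0645278 kg/s = 100.422 s

value=100.4 s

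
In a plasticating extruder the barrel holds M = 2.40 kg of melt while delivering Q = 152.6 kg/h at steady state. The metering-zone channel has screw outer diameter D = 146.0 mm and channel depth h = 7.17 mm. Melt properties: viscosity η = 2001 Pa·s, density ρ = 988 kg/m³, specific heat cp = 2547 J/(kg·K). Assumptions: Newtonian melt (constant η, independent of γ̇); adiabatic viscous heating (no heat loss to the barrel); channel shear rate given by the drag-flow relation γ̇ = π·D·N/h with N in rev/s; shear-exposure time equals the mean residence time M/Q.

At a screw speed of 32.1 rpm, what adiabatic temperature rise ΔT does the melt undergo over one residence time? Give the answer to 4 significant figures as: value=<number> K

value=52.73 K

Throughput in SI: Q_s = 152.6 kg/h ÷ 3600 s/h = 0.0423889 kg/s
t_res = M / Q_s = 2.40 / 0.0423889 = 56.6186 s
Convert to SI: D = 0.146 m, h = 0.00717 m, N = 32.1/60 = 0.535 rev/s
γ̇ = π·D·N / h = π · 0.146 · 0.535 / 0.00717 = 34.2245 s⁻¹
ΔT = η·γ̇²·t_res / (ρ·cp) = 2001 · (34.2245)² · 56.6186 / (988 · 2547) = 52.7345 K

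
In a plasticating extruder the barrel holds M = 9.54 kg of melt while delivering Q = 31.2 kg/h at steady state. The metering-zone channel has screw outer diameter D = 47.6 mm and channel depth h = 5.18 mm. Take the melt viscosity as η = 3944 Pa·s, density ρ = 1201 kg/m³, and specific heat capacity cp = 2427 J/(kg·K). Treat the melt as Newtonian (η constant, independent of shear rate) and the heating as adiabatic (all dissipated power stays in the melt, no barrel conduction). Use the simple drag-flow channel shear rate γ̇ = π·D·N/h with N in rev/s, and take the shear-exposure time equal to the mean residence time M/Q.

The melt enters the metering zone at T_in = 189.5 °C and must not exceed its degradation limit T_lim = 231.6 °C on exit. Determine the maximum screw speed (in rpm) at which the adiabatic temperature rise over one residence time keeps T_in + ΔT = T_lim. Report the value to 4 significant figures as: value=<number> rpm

value=11.05 rpm

Q_s = Q / 3600 = 31.2 / 3600 = 0.00866667 kg/s
t_res = M / Q_s = 9.54 ÷ 0.00866667 = 1100.77 s
Convert to metres: D = 0.0476 m, h = 0.00518 m
ΔT_a = T_lim − T_in = 231.6 °C − 189.5 °C = 42.1 K
γ̇_max² = ΔT_a·ρ·cp / (η·t_res) = [42.1 × 1201 × 2427] / [3944 × 1100.77] = 28.2658 s⁻²
Take the square root: γ̇_max = √(28.2658) = 5.31656 s⁻¹
N_max = γ̇_max h / (πD) = 5.31656·0.00518/(π·0.0476) = 0.184164 rev/s → ×60 = 11.0498 rpm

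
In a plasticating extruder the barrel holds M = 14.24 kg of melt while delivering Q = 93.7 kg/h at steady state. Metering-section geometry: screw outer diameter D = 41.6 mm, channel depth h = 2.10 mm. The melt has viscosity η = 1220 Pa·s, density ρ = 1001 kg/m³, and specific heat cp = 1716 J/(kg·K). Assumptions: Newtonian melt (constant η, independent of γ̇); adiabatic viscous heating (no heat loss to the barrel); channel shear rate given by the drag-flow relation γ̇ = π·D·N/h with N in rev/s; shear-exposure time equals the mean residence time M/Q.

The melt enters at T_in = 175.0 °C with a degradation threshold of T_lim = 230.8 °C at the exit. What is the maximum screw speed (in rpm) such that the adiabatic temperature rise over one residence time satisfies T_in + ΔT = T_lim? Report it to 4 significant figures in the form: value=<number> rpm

value=11.55 rpm

Convert throughput: Q = 93.7 kg/h = 93.7/3600 = 0.0260278 kg/s
t_res = M / Q_s = 14.24 ÷ 0.0260278 = 547.108 s
Convert to metres: D = 0.0416 m, h = 0.0021 m
ΔT_a = T_lim − T_in = 230.8 °C − 175.0 °C = 55.8 K
Invert ΔT = ηγ̇²t_res/(ρcp) for γ̇: γ̇_max² = ΔT_a ρ cp / (η t_res) = 55.8·1001·1716 / (1220·547.108) = 143.599 s⁻²
γ̇_max = √143.599 = 11.9833 s⁻¹
Solve γ̇ = πDN/h for N: N_max = γ̇_max·h/(π·D) = 11.9833 × 0.0021 / (π × 0.0416) = 0.192554 rev/s = 11.5532 rpm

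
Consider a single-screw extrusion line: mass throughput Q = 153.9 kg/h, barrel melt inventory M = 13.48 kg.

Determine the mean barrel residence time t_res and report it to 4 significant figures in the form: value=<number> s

value=315.3 s

Convert throughput: Q = 153.9 kg/h = 153.9/3600 = 0.04275 kg/s
Mean residence time: t_res = M/Q_s = 13.48 kg / 0.04275 kg/s = 315.322 s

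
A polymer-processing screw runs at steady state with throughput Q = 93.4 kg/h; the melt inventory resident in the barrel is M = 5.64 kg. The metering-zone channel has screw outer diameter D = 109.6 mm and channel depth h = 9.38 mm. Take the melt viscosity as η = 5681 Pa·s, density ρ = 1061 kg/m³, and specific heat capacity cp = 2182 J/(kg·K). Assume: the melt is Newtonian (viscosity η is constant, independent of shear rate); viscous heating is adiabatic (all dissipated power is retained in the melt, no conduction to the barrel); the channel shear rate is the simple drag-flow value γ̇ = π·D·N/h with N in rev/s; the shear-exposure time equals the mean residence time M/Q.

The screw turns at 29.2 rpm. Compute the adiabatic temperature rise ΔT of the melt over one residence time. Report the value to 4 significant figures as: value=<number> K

value=170.2 K

Throughput in SI: Q_s = 93.4 kg/h ÷ 3600 s/h = 0.0259444 kg/s
t_res = M / Q_s = 5.64 / 0.0259444 = 217.388 s
Geometry in metres: D = 109.6 mm → 0.1096 m, h = 9.38 mm → 0.00938 m; screw speed N = 29.2 rpm = 0.486667 rev/s
Shear rate: γ̇ = πDN/h = π·0.1096·0.486667/0.00938 = 17.8644 s⁻¹
Adiabatic rise: ΔT = η γ̇² t_res / (ρ cp) = 5681·(17.8644)²·217.388 / (1061·2182) = 170.242 K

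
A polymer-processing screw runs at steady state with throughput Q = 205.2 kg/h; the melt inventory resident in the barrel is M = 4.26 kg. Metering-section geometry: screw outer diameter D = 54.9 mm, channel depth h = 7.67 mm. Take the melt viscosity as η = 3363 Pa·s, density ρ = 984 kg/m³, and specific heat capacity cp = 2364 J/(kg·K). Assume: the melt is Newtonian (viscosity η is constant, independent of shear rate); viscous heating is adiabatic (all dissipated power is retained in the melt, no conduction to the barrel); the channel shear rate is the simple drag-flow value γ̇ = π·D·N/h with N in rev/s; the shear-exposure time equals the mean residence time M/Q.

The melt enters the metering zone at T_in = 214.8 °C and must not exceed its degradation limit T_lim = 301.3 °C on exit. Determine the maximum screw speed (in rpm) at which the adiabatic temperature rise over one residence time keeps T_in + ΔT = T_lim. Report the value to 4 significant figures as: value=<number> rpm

Convert throughput: Q = 205.2 kg/h = 205.2/3600 = 0.057 kg/s
t_res = M / Q_s = 4.26 ÷ 0.057 = 74.7368 s
Geometry in SI: D = 54.9 mm → 0.0549 m, h = 7.67 mm → 0.00767 m
Allowable rise: ΔT_a = T_lim − T_in = 301.3 − 214.8 = 86.5 K
Invert ΔT = ηγ̇²t_res/(ρcp) for γ̇: γ̇_max² = ΔT_a ρ cp / (η t_res) = 86.5·984·2364 / (3363·74.7368) = 800.566 s⁻²
γ̇_max = √800.566 = 28.2943 s⁻¹
N_max = γ̇_max h / (πD) = 28.2943·0.00767/(π·0.0549) = 1.25826 rev/s → ×60 = 75.4958 rpm

value=75.50 rpm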